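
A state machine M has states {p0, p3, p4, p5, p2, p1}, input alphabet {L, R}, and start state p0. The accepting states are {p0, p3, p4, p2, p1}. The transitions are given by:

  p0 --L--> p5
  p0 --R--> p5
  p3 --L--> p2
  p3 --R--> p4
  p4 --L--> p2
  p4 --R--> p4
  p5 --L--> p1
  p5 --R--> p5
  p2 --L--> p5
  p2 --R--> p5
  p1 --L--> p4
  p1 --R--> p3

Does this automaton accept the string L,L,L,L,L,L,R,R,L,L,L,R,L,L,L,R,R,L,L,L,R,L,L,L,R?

Trace: p0 -L-> p5 -L-> p1 -L-> p4 -L-> p2 -L-> p5 -L-> p1 -R-> p3 -R-> p4 -L-> p2 -L-> p5 -L-> p1 -R-> p3 -L-> p2 -L-> p5 -L-> p1 -R-> p3 -R-> p4 -L-> p2 -L-> p5 -L-> p1 -R-> p3 -L-> p2 -L-> p5 -L-> p1 -R-> p3
End state p3 is accepting.

Yes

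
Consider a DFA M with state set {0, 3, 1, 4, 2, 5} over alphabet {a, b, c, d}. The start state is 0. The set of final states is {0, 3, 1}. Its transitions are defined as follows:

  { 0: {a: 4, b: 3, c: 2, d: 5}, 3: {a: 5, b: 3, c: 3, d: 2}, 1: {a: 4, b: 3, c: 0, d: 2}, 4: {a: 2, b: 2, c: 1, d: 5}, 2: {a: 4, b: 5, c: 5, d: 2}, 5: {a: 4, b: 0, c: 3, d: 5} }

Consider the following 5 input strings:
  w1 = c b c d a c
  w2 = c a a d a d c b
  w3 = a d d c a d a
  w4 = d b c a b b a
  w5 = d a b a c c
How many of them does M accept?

w1: Trace: 0 -c-> 2 -b-> 5 -c-> 3 -d-> 2 -a-> 4 -c-> 1  → end 1, accepted
w2: Trace: 0 -c-> 2 -a-> 4 -a-> 2 -d-> 2 -a-> 4 -d-> 5 -c-> 3 -b-> 3  → end 3, accepted
w3: Trace: 0 -a-> 4 -d-> 5 -d-> 5 -c-> 3 -a-> 5 -d-> 5 -a-> 4  → end 4, rejected
w4: Trace: 0 -d-> 5 -b-> 0 -c-> 2 -a-> 4 -b-> 2 -b-> 5 -a-> 4  → end 4, rejected
w5: Trace: 0 -d-> 5 -a-> 4 -b-> 2 -a-> 4 -c-> 1 -c-> 0  → end 0, accepted

3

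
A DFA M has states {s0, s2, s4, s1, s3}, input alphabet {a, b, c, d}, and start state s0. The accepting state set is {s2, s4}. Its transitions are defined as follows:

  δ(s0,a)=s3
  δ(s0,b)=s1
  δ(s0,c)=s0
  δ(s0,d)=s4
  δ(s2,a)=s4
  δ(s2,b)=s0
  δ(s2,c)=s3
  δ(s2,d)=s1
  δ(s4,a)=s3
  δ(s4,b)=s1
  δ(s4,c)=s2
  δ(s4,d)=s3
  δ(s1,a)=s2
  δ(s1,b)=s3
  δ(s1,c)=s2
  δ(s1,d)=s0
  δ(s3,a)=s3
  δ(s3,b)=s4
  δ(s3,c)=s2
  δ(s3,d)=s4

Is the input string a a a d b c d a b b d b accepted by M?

No

s0 → s3 → s3 → s3 → s4 → s1 → s2 → s1 → s2 → s0 → s1 → s0 → s1
End state s1 is not accepting.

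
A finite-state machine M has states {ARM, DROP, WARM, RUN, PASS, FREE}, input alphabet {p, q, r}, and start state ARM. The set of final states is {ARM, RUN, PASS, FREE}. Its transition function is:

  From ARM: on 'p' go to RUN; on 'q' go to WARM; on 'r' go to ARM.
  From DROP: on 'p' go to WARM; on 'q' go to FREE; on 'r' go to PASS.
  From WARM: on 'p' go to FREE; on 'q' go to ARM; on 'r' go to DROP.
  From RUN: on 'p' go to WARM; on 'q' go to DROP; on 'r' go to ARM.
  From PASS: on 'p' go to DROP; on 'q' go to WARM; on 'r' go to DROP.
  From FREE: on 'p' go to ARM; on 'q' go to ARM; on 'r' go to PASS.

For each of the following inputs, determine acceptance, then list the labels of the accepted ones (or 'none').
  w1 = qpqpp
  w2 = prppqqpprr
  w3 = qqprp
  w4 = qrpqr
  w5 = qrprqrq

w2, w3, w4

w1: ARM → WARM → FREE → ARM → RUN → WARM  → end WARM, rejected
w2: ARM → RUN → ARM → RUN → WARM → ARM → WARM → FREE → ARM → ARM → ARM  → end ARM, accepted
w3: ARM → WARM → ARM → RUN → ARM → RUN  → end RUN, accepted
w4: ARM → WARM → DROP → WARM → ARM → ARM  → end ARM, accepted
w5: ARM → WARM → DROP → WARM → DROP → FREE → PASS → WARM  → end WARM, rejected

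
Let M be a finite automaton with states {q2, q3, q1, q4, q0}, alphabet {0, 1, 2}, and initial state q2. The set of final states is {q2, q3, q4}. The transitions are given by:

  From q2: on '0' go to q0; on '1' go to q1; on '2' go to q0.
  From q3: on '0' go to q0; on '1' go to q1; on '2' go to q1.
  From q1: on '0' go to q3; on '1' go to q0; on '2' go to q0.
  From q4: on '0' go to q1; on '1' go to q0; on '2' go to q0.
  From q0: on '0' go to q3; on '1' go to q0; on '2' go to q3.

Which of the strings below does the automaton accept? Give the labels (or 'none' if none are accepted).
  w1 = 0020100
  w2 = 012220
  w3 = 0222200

w2, w3

w1:
  start at q2
  read '0': q2 → q0
  read '0': q0 → q3
  read '2': q3 → q1
  read '0': q1 → q3
  read '1': q3 → q1
  read '0': q1 → q3
  read '0': q3 → q0
  end q0, rejected
w2:
  start at q2
  read '0': q2 → q0
  read '1': q0 → q0
  read '2': q0 → q3
  read '2': q3 → q1
  read '2': q1 → q0
  read '0': q0 → q3
  end q3, accepted
w3:
  start at q2
  read '0': q2 → q0
  read '2': q0 → q3
  read '2': q3 → q1
  read '2': q1 → q0
  read '2': q0 → q3
  read '0': q3 → q0
  read '0': q0 → q3
  end q3, accepted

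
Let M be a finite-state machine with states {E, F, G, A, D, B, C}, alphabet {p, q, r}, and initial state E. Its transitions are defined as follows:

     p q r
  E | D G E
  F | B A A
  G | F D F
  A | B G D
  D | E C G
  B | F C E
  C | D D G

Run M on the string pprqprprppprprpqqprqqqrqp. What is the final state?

E

Trace: E -p-> D -p-> E -r-> E -q-> G -p-> F -r-> A -p-> B -r-> E -p-> D -p-> E -p-> D -r-> G -p-> F -r-> A -p-> B -q-> C -q-> D -p-> E -r-> E -q-> G -q-> D -q-> C -r-> G -q-> D -p-> E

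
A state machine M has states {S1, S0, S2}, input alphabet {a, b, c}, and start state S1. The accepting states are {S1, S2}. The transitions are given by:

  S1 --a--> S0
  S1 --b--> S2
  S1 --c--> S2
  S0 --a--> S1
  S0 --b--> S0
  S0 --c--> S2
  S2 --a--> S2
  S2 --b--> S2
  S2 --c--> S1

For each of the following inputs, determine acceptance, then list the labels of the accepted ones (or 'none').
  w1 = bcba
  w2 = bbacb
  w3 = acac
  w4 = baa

w1, w2, w3, w4

w1: S1 → S2 → S1 → S2 → S2  → end S2, accepted
w2: S1 → S2 → S2 → S2 → S1 → S2  → end S2, accepted
w3: S1 → S0 → S2 → S2 → S1  → end S1, accepted
w4: S1 → S2 → S2 → S2  → end S2, accepted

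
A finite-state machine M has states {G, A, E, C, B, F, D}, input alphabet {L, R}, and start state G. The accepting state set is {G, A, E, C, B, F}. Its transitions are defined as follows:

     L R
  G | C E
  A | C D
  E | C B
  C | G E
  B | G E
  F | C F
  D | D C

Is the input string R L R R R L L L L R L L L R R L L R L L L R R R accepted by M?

Trace: G -R-> E -L-> C -R-> E -R-> B -R-> E -L-> C -L-> G -L-> C -L-> G -R-> E -L-> C -L-> G -L-> C -R-> E -R-> B -L-> G -L-> C -R-> E -L-> C -L-> G -L-> C -R-> E -R-> B -R-> E
End state E is accepting.

Yes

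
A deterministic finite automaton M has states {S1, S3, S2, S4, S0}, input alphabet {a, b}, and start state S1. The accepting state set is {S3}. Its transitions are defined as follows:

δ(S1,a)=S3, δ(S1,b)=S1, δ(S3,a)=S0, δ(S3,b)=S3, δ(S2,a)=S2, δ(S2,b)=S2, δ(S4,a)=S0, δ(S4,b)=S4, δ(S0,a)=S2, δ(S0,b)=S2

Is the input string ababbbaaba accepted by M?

Trace: S1 -a-> S3 -b-> S3 -a-> S0 -b-> S2 -b-> S2 -b-> S2 -a-> S2 -a-> S2 -b-> S2 -a-> S2
End state S2 is not accepting.

No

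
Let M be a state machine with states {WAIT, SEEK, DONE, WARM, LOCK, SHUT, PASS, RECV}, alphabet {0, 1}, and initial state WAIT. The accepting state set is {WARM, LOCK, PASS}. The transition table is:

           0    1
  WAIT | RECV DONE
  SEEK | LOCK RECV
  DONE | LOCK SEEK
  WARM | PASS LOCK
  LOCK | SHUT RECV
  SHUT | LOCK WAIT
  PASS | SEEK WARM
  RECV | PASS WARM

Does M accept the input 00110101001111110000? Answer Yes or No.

Trace: WAIT -0-> RECV -0-> PASS -1-> WARM -1-> LOCK -0-> SHUT -1-> WAIT -0-> RECV -1-> WARM -0-> PASS -0-> SEEK -1-> RECV -1-> WARM -1-> LOCK -1-> RECV -1-> WARM -1-> LOCK -0-> SHUT -0-> LOCK -0-> SHUT -0-> LOCK
End state LOCK is accepting.

Yes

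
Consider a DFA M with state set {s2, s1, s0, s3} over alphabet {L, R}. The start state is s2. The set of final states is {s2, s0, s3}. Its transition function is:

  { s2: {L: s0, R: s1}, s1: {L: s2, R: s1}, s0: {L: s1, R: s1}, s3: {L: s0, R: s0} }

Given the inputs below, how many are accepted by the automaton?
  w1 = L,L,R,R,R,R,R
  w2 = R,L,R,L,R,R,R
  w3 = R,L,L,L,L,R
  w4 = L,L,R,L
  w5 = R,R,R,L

2

w1: s2 → s0 → s1 → s1 → s1 → s1 → s1 → s1  → end s1, rejected
w2: s2 → s1 → s2 → s1 → s2 → s1 → s1 → s1  → end s1, rejected
w3: s2 → s1 → s2 → s0 → s1 → s2 → s1  → end s1, rejected
w4: s2 → s0 → s1 → s1 → s2  → end s2, accepted
w5: s2 → s1 → s1 → s1 → s2  → end s2, accepted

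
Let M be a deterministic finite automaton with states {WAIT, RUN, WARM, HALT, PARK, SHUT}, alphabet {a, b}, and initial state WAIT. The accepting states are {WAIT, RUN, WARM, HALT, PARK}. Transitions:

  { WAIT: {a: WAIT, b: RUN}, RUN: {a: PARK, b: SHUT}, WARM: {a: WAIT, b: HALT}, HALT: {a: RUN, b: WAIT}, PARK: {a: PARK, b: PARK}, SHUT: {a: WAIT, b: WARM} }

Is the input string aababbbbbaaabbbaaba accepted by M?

Yes

Trace: WAIT -a-> WAIT -a-> WAIT -b-> RUN -a-> PARK -b-> PARK -b-> PARK -b-> PARK -b-> PARK -b-> PARK -a-> PARK -a-> PARK -a-> PARK -b-> PARK -b-> PARK -b-> PARK -a-> PARK -a-> PARK -b-> PARK -a-> PARK
End state PARK is accepting.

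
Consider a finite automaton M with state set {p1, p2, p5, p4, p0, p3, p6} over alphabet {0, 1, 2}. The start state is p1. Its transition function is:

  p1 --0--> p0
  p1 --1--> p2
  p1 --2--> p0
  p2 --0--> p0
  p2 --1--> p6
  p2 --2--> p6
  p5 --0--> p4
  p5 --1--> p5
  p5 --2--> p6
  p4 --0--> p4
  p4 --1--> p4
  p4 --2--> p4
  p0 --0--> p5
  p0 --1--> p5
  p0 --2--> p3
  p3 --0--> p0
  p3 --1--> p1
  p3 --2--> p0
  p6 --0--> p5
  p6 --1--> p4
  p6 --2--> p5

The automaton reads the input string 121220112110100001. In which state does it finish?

p4

p1 → p2 → p6 → p4 → p4 → p4 → p4 → p4 → p4 → p4 → p4 → p4 → p4 → p4 → p4 → p4 → p4 → p4 → p4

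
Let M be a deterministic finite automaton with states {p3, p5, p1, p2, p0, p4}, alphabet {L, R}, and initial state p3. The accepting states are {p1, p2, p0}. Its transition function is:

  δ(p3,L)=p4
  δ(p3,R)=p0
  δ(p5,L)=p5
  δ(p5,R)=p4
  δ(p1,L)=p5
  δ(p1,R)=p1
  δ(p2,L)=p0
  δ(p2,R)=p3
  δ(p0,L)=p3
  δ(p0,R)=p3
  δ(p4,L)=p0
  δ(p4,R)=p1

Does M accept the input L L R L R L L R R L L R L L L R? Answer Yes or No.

start at p3
read 'L': p3 → p4
read 'L': p4 → p0
read 'R': p0 → p3
read 'L': p3 → p4
read 'R': p4 → p1
read 'L': p1 → p5
read 'L': p5 → p5
read 'R': p5 → p4
read 'R': p4 → p1
read 'L': p1 → p5
read 'L': p5 → p5
read 'R': p5 → p4
read 'L': p4 → p0
read 'L': p0 → p3
read 'L': p3 → p4
read 'R': p4 → p1
End state p1 is accepting.

Yes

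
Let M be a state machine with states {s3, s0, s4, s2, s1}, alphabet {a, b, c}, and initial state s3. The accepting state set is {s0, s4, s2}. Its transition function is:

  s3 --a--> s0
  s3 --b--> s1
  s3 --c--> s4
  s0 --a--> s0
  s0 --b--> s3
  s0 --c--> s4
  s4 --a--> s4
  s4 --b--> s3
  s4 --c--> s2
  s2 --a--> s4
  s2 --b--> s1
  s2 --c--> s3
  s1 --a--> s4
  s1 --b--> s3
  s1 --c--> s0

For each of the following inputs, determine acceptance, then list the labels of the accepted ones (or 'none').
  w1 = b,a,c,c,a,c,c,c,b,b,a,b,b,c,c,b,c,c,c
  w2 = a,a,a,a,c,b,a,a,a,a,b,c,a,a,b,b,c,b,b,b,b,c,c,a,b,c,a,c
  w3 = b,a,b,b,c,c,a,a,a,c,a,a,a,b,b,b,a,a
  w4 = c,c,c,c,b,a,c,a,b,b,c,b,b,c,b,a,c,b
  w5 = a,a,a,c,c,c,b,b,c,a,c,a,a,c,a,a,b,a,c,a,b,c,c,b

w1: s3 → s1 → s4 → s2 → s3 → s0 → s4 → s2 → s3 → s1 → s3 → s0 → s3 → s1 → s0 → s4 → s3 → s4 → s2 → s3  → end s3, rejected
w2: s3 → s0 → s0 → s0 → s0 → s4 → s3 → s0 → s0 → s0 → s0 → s3 → s4 → s4 → s4 → s3 → s1 → s0 → s3 → s1 → s3 → s1 → s0 → s4 → s4 → s3 → s4 → s4 → s2  → end s2, accepted
w3: s3 → s1 → s4 → s3 → s1 → s0 → s4 → s4 → s4 → s4 → s2 → s4 → s4 → s4 → s3 → s1 → s3 → s0 → s0  → end s0, accepted
w4: s3 → s4 → s2 → s3 → s4 → s3 → s0 → s4 → s4 → s3 → s1 → s0 → s3 → s1 → s0 → s3 → s0 → s4 → s3  → end s3, rejected
w5: s3 → s0 → s0 → s0 → s4 → s2 → s3 → s1 → s3 → s4 → s4 → s2 → s4 → s4 → s2 → s4 → s4 → s3 → s0 → s4 → s4 → s3 → s4 → s2 → s1  → end s1, rejected

w2, w3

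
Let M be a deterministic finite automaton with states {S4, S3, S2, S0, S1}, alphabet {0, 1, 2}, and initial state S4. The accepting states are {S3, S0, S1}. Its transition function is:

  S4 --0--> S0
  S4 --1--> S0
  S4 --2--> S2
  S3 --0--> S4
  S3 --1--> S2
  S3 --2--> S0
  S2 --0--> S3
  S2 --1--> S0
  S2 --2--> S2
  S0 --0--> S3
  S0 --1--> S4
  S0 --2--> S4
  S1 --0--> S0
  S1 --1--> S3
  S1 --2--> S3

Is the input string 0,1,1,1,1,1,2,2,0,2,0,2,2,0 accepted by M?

Trace: S4 -0-> S0 -1-> S4 -1-> S0 -1-> S4 -1-> S0 -1-> S4 -2-> S2 -2-> S2 -0-> S3 -2-> S0 -0-> S3 -2-> S0 -2-> S4 -0-> S0
End state S0 is accepting.

Yes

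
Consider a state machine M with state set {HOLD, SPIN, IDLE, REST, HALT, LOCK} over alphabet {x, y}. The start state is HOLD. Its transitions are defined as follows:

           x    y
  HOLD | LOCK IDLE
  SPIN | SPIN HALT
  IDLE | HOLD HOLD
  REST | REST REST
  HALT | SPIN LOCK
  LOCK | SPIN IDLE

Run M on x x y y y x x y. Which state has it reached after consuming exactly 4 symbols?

LOCK

start at HOLD
read 'x': HOLD → LOCK
read 'x': LOCK → SPIN
read 'y': SPIN → HALT
read 'y': HALT → LOCK
After 4 symbols: LOCK.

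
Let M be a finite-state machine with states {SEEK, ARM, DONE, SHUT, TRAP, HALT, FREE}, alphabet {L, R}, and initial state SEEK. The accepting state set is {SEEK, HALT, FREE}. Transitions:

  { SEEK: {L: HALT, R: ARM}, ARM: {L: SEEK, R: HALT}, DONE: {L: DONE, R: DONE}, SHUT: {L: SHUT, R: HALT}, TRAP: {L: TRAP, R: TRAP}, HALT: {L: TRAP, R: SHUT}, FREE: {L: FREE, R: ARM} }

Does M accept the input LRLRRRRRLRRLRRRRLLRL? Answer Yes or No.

No

SEEK → HALT → SHUT → SHUT → HALT → SHUT → HALT → SHUT → HALT → TRAP → TRAP → TRAP → TRAP → TRAP → TRAP → TRAP → TRAP → TRAP → TRAP → TRAP → TRAP
End state TRAP is not accepting.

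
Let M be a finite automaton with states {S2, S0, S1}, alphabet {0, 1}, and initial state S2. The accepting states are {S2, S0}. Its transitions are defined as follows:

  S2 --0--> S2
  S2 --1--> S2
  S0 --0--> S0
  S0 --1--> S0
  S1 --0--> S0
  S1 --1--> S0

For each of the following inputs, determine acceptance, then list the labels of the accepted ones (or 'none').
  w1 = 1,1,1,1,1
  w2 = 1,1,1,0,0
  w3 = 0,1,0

w1: Trace: S2 -1-> S2 -1-> S2 -1-> S2 -1-> S2 -1-> S2  → end S2, accepted
w2: Trace: S2 -1-> S2 -1-> S2 -1-> S2 -0-> S2 -0-> S2  → end S2, accepted
w3: Trace: S2 -0-> S2 -1-> S2 -0-> S2  → end S2, accepted

w1, w2, w3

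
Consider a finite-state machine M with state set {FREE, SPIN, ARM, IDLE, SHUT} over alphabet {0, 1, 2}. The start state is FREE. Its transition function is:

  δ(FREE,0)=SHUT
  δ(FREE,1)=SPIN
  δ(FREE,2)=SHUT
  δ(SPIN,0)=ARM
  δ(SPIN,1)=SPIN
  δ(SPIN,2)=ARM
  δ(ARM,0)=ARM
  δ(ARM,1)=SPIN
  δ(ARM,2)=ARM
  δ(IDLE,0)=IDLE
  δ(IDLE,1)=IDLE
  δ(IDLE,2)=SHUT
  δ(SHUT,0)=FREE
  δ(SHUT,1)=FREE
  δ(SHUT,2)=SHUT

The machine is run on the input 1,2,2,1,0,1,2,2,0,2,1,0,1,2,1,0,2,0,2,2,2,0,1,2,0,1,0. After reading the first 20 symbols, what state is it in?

FREE → SPIN → ARM → ARM → SPIN → ARM → SPIN → ARM → ARM → ARM → ARM → SPIN → ARM → SPIN → ARM → SPIN → ARM → ARM → ARM → ARM → ARM
After 20 symbols: ARM.

ARM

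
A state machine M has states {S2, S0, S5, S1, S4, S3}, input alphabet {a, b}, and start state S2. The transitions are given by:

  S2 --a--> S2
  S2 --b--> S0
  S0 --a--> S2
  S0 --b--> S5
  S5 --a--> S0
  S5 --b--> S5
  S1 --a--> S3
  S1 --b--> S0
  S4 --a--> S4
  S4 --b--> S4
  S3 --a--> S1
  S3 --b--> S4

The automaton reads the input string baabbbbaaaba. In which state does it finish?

S2

start at S2
read 'b': S2 → S0
read 'a': S0 → S2
read 'a': S2 → S2
read 'b': S2 → S0
read 'b': S0 → S5
read 'b': S5 → S5
read 'b': S5 → S5
read 'a': S5 → S0
read 'a': S0 → S2
read 'a': S2 → S2
read 'b': S2 → S0
read 'a': S0 → S2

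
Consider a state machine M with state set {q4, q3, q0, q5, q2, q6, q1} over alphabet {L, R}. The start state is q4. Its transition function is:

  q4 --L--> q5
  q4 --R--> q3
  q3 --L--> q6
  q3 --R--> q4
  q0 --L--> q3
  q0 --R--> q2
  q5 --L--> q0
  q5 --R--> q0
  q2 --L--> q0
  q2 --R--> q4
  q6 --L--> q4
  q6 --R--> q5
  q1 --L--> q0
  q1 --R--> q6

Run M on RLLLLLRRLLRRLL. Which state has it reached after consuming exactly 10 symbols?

q4

q4 → q3 → q6 → q4 → q5 → q0 → q3 → q4 → q3 → q6 → q4
After 10 symbols: q4.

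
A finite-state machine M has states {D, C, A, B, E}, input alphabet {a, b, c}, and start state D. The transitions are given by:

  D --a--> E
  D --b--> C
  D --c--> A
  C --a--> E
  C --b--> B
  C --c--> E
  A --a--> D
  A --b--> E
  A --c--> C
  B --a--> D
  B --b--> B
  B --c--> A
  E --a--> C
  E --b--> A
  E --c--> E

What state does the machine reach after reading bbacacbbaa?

E

start at D
read 'b': D → C
read 'b': C → B
read 'a': B → D
read 'c': D → A
read 'a': A → D
read 'c': D → A
read 'b': A → E
read 'b': E → A
read 'a': A → D
read 'a': D → E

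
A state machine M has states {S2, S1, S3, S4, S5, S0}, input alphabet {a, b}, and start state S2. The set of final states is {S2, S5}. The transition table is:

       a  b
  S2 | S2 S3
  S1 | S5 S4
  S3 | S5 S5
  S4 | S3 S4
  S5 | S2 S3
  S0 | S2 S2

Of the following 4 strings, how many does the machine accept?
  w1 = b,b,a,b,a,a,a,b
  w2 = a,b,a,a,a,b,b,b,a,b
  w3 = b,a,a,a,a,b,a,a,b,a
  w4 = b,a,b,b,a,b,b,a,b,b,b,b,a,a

w1: S2 → S3 → S5 → S2 → S3 → S5 → S2 → S2 → S3  → end S3, rejected
w2: S2 → S2 → S3 → S5 → S2 → S2 → S3 → S5 → S3 → S5 → S3  → end S3, rejected
w3: S2 → S3 → S5 → S2 → S2 → S2 → S3 → S5 → S2 → S3 → S5  → end S5, accepted
w4: S2 → S3 → S5 → S3 → S5 → S2 → S3 → S5 → S2 → S3 → S5 → S3 → S5 → S2 → S2  → end S2, accepted

2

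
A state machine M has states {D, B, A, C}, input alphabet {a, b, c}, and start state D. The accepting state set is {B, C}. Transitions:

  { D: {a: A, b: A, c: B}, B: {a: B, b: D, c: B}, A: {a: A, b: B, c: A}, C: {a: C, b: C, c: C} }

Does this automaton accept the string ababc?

Yes

start at D
read 'a': D → A
read 'b': A → B
read 'a': B → B
read 'b': B → D
read 'c': D → B
End state B is accepting.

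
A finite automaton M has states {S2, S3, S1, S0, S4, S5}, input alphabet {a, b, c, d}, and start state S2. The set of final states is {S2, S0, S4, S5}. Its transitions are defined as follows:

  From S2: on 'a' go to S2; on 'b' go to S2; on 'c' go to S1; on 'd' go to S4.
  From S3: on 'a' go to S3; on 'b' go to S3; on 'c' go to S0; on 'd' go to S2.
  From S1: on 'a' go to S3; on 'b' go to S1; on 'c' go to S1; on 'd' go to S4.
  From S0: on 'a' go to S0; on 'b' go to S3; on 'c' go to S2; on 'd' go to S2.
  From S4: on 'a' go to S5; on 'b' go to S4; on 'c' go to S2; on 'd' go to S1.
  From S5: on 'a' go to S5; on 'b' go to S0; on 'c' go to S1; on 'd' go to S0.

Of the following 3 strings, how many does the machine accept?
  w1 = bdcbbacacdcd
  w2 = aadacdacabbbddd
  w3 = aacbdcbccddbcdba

w1: S2 → S2 → S4 → S2 → S2 → S2 → S2 → S1 → S3 → S0 → S2 → S1 → S4  → end S4, accepted
w2: S2 → S2 → S2 → S4 → S5 → S1 → S4 → S5 → S1 → S3 → S3 → S3 → S3 → S2 → S4 → S1  → end S1, rejected
w3: S2 → S2 → S2 → S1 → S1 → S4 → S2 → S2 → S1 → S1 → S4 → S1 → S1 → S1 → S4 → S4 → S5  → end S5, accepted

2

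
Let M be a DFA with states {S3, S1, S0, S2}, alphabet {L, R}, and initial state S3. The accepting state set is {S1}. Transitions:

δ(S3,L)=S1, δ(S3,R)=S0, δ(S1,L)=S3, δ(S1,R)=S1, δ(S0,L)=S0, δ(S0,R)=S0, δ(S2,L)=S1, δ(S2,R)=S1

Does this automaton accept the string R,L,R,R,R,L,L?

S3 → S0 → S0 → S0 → S0 → S0 → S0 → S0
End state S0 is not accepting.

No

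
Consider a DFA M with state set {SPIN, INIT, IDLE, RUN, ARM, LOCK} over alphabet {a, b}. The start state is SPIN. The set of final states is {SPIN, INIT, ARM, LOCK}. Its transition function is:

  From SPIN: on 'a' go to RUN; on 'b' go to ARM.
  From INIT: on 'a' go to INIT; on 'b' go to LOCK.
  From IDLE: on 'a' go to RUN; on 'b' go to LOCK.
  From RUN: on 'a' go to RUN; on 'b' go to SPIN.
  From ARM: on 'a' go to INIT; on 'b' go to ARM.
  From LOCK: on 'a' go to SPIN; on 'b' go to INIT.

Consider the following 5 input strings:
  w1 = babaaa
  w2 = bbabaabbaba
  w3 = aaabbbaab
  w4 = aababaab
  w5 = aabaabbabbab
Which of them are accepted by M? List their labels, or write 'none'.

w1: SPIN → ARM → INIT → LOCK → SPIN → RUN → RUN  → end RUN, rejected
w2: SPIN → ARM → ARM → INIT → LOCK → SPIN → RUN → SPIN → ARM → INIT → LOCK → SPIN  → end SPIN, accepted
w3: SPIN → RUN → RUN → RUN → SPIN → ARM → ARM → INIT → INIT → LOCK  → end LOCK, accepted
w4: SPIN → RUN → RUN → SPIN → RUN → SPIN → RUN → RUN → SPIN  → end SPIN, accepted
w5: SPIN → RUN → RUN → SPIN → RUN → RUN → SPIN → ARM → INIT → LOCK → INIT → INIT → LOCK  → end LOCK, accepted

w2, w3, w4, w5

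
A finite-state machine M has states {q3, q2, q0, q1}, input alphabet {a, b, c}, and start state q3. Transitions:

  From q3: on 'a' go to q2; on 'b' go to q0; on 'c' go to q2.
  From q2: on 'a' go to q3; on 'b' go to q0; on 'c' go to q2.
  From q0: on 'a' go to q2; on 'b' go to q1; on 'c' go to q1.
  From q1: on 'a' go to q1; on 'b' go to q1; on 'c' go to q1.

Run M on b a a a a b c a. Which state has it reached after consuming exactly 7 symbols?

start at q3
read 'b': q3 → q0
read 'a': q0 → q2
read 'a': q2 → q3
read 'a': q3 → q2
read 'a': q2 → q3
read 'b': q3 → q0
read 'c': q0 → q1
After 7 symbols: q1.

q1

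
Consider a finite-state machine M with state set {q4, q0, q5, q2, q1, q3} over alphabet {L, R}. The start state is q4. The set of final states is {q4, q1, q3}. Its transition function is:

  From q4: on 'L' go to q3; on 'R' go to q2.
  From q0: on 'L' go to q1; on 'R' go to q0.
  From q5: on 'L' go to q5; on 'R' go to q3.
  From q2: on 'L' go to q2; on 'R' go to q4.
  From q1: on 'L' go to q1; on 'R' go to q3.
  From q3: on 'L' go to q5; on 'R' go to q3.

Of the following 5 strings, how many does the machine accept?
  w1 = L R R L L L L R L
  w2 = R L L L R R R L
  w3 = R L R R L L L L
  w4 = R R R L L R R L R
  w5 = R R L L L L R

3

w1: Trace: q4 -L-> q3 -R-> q3 -R-> q3 -L-> q5 -L-> q5 -L-> q5 -L-> q5 -R-> q3 -L-> q5  → end q5, rejected
w2: Trace: q4 -R-> q2 -L-> q2 -L-> q2 -L-> q2 -R-> q4 -R-> q2 -R-> q4 -L-> q3  → end q3, accepted
w3: Trace: q4 -R-> q2 -L-> q2 -R-> q4 -R-> q2 -L-> q2 -L-> q2 -L-> q2 -L-> q2  → end q2, rejected
w4: Trace: q4 -R-> q2 -R-> q4 -R-> q2 -L-> q2 -L-> q2 -R-> q4 -R-> q2 -L-> q2 -R-> q4  → end q4, accepted
w5: Trace: q4 -R-> q2 -R-> q4 -L-> q3 -L-> q5 -L-> q5 -L-> q5 -R-> q3  → end q3, accepted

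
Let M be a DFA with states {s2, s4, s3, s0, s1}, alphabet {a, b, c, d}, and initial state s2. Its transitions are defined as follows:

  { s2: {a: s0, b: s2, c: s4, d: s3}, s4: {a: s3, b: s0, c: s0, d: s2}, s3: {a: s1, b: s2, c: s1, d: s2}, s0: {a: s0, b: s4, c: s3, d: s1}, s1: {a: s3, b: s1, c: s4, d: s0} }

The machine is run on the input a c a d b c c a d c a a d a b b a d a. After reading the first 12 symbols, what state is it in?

s3

s2 → s0 → s3 → s1 → s0 → s4 → s0 → s3 → s1 → s0 → s3 → s1 → s3
After 12 symbols: s3.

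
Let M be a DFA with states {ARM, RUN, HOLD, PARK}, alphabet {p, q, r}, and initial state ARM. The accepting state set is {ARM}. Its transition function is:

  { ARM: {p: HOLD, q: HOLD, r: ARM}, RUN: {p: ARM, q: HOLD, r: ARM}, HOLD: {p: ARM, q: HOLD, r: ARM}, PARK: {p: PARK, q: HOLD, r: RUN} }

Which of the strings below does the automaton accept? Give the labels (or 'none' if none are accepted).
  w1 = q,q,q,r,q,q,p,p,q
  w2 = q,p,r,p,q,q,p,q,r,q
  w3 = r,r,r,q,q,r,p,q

w1: ARM → HOLD → HOLD → HOLD → ARM → HOLD → HOLD → ARM → HOLD → HOLD  → end HOLD, rejected
w2: ARM → HOLD → ARM → ARM → HOLD → HOLD → HOLD → ARM → HOLD → ARM → HOLD  → end HOLD, rejected
w3: ARM → ARM → ARM → ARM → HOLD → HOLD → ARM → HOLD → HOLD  → end HOLD, rejected

none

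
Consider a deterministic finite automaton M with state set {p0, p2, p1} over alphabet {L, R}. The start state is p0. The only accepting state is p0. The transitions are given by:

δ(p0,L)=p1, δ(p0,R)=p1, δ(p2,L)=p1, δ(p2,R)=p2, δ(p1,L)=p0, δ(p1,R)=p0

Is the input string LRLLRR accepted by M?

Yes

start at p0
read 'L': p0 → p1
read 'R': p1 → p0
read 'L': p0 → p1
read 'L': p1 → p0
read 'R': p0 → p1
read 'R': p1 → p0
End state p0 is accepting.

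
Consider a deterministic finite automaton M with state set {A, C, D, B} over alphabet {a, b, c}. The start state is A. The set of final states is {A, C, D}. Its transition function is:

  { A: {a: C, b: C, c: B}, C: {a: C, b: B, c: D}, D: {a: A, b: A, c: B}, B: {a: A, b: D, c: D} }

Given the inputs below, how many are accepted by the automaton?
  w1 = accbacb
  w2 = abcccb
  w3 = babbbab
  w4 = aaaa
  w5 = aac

4

w1: A → C → D → B → D → A → B → D  → end D, accepted
w2: A → C → B → D → B → D → A  → end A, accepted
w3: A → C → C → B → D → A → C → B  → end B, rejected
w4: A → C → C → C → C  → end C, accepted
w5: A → C → C → D  → end D, accepted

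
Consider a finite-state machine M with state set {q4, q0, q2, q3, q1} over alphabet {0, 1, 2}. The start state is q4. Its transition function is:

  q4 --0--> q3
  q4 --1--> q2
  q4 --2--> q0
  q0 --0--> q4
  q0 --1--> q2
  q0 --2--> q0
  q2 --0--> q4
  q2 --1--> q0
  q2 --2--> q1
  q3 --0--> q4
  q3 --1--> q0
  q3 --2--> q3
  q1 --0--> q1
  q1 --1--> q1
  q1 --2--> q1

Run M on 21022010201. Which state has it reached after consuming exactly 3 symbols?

q4 → q0 → q2 → q4
After 3 symbols: q4.

q4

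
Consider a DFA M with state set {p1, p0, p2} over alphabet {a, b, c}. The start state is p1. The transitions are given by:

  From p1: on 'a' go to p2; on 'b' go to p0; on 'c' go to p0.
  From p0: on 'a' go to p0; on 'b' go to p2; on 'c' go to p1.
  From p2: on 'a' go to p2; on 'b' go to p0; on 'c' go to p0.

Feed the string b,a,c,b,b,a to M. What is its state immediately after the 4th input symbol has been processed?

p0

p1 → p0 → p0 → p1 → p0
After 4 symbols: p0.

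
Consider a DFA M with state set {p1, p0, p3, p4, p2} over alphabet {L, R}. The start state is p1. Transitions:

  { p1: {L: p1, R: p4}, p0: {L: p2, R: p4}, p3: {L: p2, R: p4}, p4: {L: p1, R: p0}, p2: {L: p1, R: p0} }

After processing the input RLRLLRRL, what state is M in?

p2

p1 → p4 → p1 → p4 → p1 → p1 → p4 → p0 → p2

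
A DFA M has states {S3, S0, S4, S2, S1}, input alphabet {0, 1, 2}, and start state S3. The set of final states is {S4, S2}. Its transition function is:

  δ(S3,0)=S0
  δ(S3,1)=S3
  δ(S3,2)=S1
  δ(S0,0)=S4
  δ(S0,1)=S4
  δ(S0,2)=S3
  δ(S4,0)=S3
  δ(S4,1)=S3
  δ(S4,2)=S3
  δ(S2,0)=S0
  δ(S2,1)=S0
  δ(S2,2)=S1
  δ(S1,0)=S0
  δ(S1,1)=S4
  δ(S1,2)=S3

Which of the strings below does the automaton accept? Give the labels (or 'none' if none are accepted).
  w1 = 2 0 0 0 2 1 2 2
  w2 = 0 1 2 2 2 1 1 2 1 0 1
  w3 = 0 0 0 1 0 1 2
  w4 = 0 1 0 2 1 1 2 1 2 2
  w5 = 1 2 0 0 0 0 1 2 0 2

none

w1:
  start at S3
  read '2': S3 → S1
  read '0': S1 → S0
  read '0': S0 → S4
  read '0': S4 → S3
  read '2': S3 → S1
  read '1': S1 → S4
  read '2': S4 → S3
  read '2': S3 → S1
  end S1, rejected
w2:
  start at S3
  read '0': S3 → S0
  read '1': S0 → S4
  read '2': S4 → S3
  read '2': S3 → S1
  read '2': S1 → S3
  read '1': S3 → S3
  read '1': S3 → S3
  read '2': S3 → S1
  read '1': S1 → S4
  read '0': S4 → S3
  read '1': S3 → S3
  end S3, rejected
w3:
  start at S3
  read '0': S3 → S0
  read '0': S0 → S4
  read '0': S4 → S3
  read '1': S3 → S3
  read '0': S3 → S0
  read '1': S0 → S4
  read '2': S4 → S3
  end S3, rejected
w4:
  start at S3
  read '0': S3 → S0
  read '1': S0 → S4
  read '0': S4 → S3
  read '2': S3 → S1
  read '1': S1 → S4
  read '1': S4 → S3
  read '2': S3 → S1
  read '1': S1 → S4
  read '2': S4 → S3
  read '2': S3 → S1
  end S1, rejected
w5:
  start at S3
  read '1': S3 → S3
  read '2': S3 → S1
  read '0': S1 → S0
  read '0': S0 → S4
  read '0': S4 → S3
  read '0': S3 → S0
  read '1': S0 → S4
  read '2': S4 → S3
  read '0': S3 → S0
  read '2': S0 → S3
  end S3, rejected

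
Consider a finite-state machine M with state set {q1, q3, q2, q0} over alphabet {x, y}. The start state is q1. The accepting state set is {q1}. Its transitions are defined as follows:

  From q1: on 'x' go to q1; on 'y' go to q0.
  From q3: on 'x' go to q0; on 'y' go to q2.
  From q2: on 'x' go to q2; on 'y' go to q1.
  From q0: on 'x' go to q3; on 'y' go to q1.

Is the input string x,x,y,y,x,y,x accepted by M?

q1 → q1 → q1 → q0 → q1 → q1 → q0 → q3
End state q3 is not accepting.

No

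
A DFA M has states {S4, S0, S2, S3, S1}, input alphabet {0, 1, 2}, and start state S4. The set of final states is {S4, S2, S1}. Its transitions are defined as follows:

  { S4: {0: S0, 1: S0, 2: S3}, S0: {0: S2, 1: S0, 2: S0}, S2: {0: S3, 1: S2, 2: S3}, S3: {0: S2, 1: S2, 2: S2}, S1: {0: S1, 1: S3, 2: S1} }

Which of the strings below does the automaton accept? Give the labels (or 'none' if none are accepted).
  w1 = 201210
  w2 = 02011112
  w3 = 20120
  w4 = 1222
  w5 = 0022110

w1:
  start at S4
  read '2': S4 → S3
  read '0': S3 → S2
  read '1': S2 → S2
  read '2': S2 → S3
  read '1': S3 → S2
  read '0': S2 → S3
  end S3, rejected
w2:
  start at S4
  read '0': S4 → S0
  read '2': S0 → S0
  read '0': S0 → S2
  read '1': S2 → S2
  read '1': S2 → S2
  read '1': S2 → S2
  read '1': S2 → S2
  read '2': S2 → S3
  end S3, rejected
w3:
  start at S4
  read '2': S4 → S3
  read '0': S3 → S2
  read '1': S2 → S2
  read '2': S2 → S3
  read '0': S3 → S2
  end S2, accepted
w4:
  start at S4
  read '1': S4 → S0
  read '2': S0 → S0
  read '2': S0 → S0
  read '2': S0 → S0
  end S0, rejected
w5:
  start at S4
  read '0': S4 → S0
  read '0': S0 → S2
  read '2': S2 → S3
  read '2': S3 → S2
  read '1': S2 → S2
  read '1': S2 → S2
  read '0': S2 → S3
  end S3, rejected

w3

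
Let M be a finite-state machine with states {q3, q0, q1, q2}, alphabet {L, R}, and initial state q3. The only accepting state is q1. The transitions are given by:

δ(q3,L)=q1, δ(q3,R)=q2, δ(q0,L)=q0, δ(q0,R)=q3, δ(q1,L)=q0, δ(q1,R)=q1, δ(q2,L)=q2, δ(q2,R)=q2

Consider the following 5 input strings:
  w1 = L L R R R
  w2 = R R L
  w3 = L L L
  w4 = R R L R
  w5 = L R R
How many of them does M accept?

1

w1: Trace: q3 -L-> q1 -L-> q0 -R-> q3 -R-> q2 -R-> q2  → end q2, rejected
w2: Trace: q3 -R-> q2 -R-> q2 -L-> q2  → end q2, rejected
w3: Trace: q3 -L-> q1 -L-> q0 -L-> q0  → end q0, rejected
w4: Trace: q3 -R-> q2 -R-> q2 -L-> q2 -R-> q2  → end q2, rejected
w5: Trace: q3 -L-> q1 -R-> q1 -R-> q1  → end q1, accepted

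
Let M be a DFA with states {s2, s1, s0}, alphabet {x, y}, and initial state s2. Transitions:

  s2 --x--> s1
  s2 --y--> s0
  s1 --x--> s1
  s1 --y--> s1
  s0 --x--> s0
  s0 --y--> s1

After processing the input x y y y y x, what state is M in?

start at s2
read 'x': s2 → s1
read 'y': s1 → s1
read 'y': s1 → s1
read 'y': s1 → s1
read 'y': s1 → s1
read 'x': s1 → s1

s1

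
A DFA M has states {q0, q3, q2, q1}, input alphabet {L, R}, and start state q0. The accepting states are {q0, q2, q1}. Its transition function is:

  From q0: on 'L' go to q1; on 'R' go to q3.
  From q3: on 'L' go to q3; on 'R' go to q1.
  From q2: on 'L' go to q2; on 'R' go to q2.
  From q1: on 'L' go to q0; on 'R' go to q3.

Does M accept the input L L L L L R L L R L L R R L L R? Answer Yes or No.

q0 → q1 → q0 → q1 → q0 → q1 → q3 → q3 → q3 → q1 → q0 → q1 → q3 → q1 → q0 → q1 → q3
End state q3 is not accepting.

No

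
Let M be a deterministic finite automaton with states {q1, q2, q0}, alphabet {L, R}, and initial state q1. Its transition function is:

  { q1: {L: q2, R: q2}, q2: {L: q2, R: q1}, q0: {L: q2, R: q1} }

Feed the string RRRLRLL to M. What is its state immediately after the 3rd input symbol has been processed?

Trace: q1 -R-> q2 -R-> q1 -R-> q2
After 3 symbols: q2.

q2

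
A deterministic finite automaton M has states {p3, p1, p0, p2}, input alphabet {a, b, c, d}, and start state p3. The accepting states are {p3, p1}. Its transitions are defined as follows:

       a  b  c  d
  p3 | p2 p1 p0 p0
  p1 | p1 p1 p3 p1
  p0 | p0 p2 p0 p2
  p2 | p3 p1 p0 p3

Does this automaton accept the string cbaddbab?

Yes

start at p3
read 'c': p3 → p0
read 'b': p0 → p2
read 'a': p2 → p3
read 'd': p3 → p0
read 'd': p0 → p2
read 'b': p2 → p1
read 'a': p1 → p1
read 'b': p1 → p1
End state p1 is accepting.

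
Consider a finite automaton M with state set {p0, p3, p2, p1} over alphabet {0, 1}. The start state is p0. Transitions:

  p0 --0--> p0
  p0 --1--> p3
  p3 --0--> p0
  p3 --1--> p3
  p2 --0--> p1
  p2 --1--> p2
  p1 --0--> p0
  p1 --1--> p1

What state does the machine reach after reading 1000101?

p3

p0 → p3 → p0 → p0 → p0 → p3 → p0 → p3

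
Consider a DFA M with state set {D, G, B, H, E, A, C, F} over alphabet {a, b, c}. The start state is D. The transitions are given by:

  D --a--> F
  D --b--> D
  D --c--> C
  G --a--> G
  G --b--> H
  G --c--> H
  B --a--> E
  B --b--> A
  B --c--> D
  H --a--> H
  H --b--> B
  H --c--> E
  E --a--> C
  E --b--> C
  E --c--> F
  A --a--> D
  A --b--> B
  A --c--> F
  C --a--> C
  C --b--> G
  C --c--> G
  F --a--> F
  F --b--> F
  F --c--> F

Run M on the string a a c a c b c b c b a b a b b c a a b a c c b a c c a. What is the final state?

D → F → F → F → F → F → F → F → F → F → F → F → F → F → F → F → F → F → F → F → F → F → F → F → F → F → F → F

F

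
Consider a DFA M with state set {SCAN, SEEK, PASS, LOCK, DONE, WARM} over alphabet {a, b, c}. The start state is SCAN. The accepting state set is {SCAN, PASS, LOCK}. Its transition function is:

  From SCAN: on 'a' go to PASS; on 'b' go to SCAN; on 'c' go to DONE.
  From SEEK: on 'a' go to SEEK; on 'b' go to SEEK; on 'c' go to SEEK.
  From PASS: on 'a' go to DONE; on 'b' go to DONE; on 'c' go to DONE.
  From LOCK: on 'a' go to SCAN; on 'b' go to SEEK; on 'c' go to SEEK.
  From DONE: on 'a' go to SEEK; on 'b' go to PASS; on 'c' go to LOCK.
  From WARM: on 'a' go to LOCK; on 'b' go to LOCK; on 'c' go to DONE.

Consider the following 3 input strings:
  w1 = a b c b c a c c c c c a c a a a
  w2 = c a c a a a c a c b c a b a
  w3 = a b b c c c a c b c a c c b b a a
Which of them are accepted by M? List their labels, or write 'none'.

none

w1: Trace: SCAN -a-> PASS -b-> DONE -c-> LOCK -b-> SEEK -c-> SEEK -a-> SEEK -c-> SEEK -c-> SEEK -c-> SEEK -c-> SEEK -c-> SEEK -a-> SEEK -c-> SEEK -a-> SEEK -a-> SEEK -a-> SEEK  → end SEEK, rejected
w2: Trace: SCAN -c-> DONE -a-> SEEK -c-> SEEK -a-> SEEK -a-> SEEK -a-> SEEK -c-> SEEK -a-> SEEK -c-> SEEK -b-> SEEK -c-> SEEK -a-> SEEK -b-> SEEK -a-> SEEK  → end SEEK, rejected
w3: Trace: SCAN -a-> PASS -b-> DONE -b-> PASS -c-> DONE -c-> LOCK -c-> SEEK -a-> SEEK -c-> SEEK -b-> SEEK -c-> SEEK -a-> SEEK -c-> SEEK -c-> SEEK -b-> SEEK -b-> SEEK -a-> SEEK -a-> SEEK  → end SEEK, rejected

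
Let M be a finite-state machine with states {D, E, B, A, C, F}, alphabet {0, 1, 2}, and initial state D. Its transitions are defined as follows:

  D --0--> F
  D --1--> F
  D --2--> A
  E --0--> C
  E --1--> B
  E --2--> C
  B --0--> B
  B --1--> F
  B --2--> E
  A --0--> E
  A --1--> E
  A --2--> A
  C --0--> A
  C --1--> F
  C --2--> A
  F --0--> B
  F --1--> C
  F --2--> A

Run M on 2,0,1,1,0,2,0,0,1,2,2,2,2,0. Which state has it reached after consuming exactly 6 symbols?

start at D
read '2': D → A
read '0': A → E
read '1': E → B
read '1': B → F
read '0': F → B
read '2': B → E
After 6 symbols: E.

E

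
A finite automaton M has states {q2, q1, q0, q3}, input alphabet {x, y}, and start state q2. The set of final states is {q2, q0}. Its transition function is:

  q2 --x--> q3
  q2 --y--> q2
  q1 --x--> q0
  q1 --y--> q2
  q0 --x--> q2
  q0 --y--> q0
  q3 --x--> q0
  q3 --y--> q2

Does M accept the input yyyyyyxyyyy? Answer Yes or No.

Yes

q2 → q2 → q2 → q2 → q2 → q2 → q2 → q3 → q2 → q2 → q2 → q2
End state q2 is accepting.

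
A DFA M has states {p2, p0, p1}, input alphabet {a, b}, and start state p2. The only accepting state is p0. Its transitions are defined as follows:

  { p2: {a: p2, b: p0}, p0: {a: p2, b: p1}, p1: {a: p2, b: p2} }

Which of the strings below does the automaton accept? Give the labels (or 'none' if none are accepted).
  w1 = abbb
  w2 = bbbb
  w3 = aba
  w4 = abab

w1:
  start at p2
  read 'a': p2 → p2
  read 'b': p2 → p0
  read 'b': p0 → p1
  read 'b': p1 → p2
  end p2, rejected
w2:
  start at p2
  read 'b': p2 → p0
  read 'b': p0 → p1
  read 'b': p1 → p2
  read 'b': p2 → p0
  end p0, accepted
w3:
  start at p2
  read 'a': p2 → p2
  read 'b': p2 → p0
  read 'a': p0 → p2
  end p2, rejected
w4:
  start at p2
  read 'a': p2 → p2
  read 'b': p2 → p0
  read 'a': p0 → p2
  read 'b': p2 → p0
  end p0, accepted

w2, w4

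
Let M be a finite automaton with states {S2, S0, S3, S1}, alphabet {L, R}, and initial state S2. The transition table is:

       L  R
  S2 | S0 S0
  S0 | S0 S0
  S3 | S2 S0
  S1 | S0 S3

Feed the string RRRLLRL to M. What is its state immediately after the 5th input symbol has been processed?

S2 → S0 → S0 → S0 → S0 → S0
After 5 symbols: S0.

S0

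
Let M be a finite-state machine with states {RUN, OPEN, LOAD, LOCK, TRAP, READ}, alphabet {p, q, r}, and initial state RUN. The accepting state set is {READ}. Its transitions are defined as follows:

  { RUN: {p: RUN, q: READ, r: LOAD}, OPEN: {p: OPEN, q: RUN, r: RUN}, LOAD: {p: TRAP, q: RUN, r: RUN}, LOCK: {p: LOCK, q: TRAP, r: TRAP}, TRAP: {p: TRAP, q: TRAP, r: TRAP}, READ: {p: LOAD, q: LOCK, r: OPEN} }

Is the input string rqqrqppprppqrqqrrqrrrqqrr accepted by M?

No

start at RUN
read 'r': RUN → LOAD
read 'q': LOAD → RUN
read 'q': RUN → READ
read 'r': READ → OPEN
read 'q': OPEN → RUN
read 'p': RUN → RUN
read 'p': RUN → RUN
read 'p': RUN → RUN
read 'r': RUN → LOAD
read 'p': LOAD → TRAP
read 'p': TRAP → TRAP
read 'q': TRAP → TRAP
read 'r': TRAP → TRAP
read 'q': TRAP → TRAP
read 'q': TRAP → TRAP
read 'r': TRAP → TRAP
read 'r': TRAP → TRAP
read 'q': TRAP → TRAP
read 'r': TRAP → TRAP
read 'r': TRAP → TRAP
read 'r': TRAP → TRAP
read 'q': TRAP → TRAP
read 'q': TRAP → TRAP
read 'r': TRAP → TRAP
read 'r': TRAP → TRAP
End state TRAP is not accepting.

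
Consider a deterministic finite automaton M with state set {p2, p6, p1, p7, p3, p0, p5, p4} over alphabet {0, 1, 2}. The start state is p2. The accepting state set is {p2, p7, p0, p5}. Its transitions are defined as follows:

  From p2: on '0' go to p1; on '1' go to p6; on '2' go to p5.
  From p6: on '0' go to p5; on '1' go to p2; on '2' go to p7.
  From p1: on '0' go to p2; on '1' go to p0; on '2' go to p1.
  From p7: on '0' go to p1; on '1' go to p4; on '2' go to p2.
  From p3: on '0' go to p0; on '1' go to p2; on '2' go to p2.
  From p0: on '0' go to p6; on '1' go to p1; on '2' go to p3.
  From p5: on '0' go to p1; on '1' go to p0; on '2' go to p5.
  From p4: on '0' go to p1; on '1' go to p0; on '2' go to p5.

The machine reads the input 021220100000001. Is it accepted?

Yes

p2 → p1 → p1 → p0 → p3 → p2 → p1 → p0 → p6 → p5 → p1 → p2 → p1 → p2 → p1 → p0
End state p0 is accepting.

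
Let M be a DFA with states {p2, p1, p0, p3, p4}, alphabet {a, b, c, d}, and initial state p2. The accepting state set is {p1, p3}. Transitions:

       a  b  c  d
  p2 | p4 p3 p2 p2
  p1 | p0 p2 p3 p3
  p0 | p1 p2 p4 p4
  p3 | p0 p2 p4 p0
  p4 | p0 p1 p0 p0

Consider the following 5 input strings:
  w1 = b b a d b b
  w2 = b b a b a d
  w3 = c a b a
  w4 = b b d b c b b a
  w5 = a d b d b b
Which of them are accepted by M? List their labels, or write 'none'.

w1

w1: p2 → p3 → p2 → p4 → p0 → p2 → p3  → end p3, accepted
w2: p2 → p3 → p2 → p4 → p1 → p0 → p4  → end p4, rejected
w3: p2 → p2 → p4 → p1 → p0  → end p0, rejected
w4: p2 → p3 → p2 → p2 → p3 → p4 → p1 → p2 → p4  → end p4, rejected
w5: p2 → p4 → p0 → p2 → p2 → p3 → p2  → end p2, rejected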